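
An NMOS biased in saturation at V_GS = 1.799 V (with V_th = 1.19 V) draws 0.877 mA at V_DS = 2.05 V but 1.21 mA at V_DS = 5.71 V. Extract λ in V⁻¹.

λ = 0.132 V⁻¹

With V_GS fixed, I_D ∝ (1 + λ V_DS) in saturation, so I_D2/I_D1 = (1 + λ V_DS2)/(1 + λ V_DS1).
1.21/0.877 = 1.38 = (1 + 5.71 λ)/(1 + 2.05 λ).
Solving: λ (I_D1 V_DS2 − I_D2 V_DS1) = I_D2 − I_D1, so λ = (1.21 − 0.877) / (0.877 × 5.71 − 1.21 × 2.05) = 0.333 / 2.53 = 0.132 V⁻¹.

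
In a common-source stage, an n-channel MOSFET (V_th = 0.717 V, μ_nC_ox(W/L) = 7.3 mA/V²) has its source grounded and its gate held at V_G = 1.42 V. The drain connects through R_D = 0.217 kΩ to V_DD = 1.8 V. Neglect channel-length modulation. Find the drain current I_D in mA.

V_GS = V_G = 1.42 V, so V_ov = 1.42 − 0.717 = 0.703 V.
Assume saturation: I_D = ½ k_n V_ov² = 0.5 × 7.3 × 0.703² = 1.8 mA, giving V_DS = V_DD − I_D R_D = 1.8 − 1.8 × 0.217 = 1.41 V.
V_DS = 1.41 V ≥ V_ov = 0.703 V, confirming saturation.

I_D = 1.80 mA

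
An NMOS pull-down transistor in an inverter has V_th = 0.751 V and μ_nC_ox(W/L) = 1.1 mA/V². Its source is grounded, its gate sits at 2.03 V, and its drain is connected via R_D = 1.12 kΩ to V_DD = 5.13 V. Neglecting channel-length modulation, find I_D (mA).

V_GS = V_G = 2.03 V, so V_ov = 2.03 − 0.751 = 1.28 V.
Assume saturation: I_D = ½ k_n V_ov² = 0.5 × 1.1 × 1.28² = 0.9 mA, giving V_DS = V_DD − I_D R_D = 5.13 − 0.9 × 1.12 = 4.12 V.
V_DS = 4.12 V ≥ V_ov = 1.28 V, confirming saturation.

I_D = 0.900 mA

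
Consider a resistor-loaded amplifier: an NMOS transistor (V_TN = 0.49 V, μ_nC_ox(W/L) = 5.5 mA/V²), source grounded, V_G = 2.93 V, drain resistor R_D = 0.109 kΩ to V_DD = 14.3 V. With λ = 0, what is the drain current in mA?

I_D = 16.4 mA

V_GS = V_G = 2.93 V, so V_ov = 2.93 − 0.49 = 2.44 V.
Assume saturation: I_D = ½ k_n V_ov² = 0.5 × 5.5 × 2.44² = 16.4 mA, giving V_DS = V_DD − I_D R_D = 14.3 − 16.4 × 0.109 = 12.5 V.
V_DS = 12.5 V ≥ V_ov = 2.44 V, confirming saturation.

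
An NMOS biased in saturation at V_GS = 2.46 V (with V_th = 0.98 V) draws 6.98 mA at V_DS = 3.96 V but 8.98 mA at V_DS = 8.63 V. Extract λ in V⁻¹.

With V_GS fixed, I_D ∝ (1 + λ V_DS) in saturation, so I_D2/I_D1 = (1 + λ V_DS2)/(1 + λ V_DS1).
8.98/6.98 = 1.287 = (1 + 8.63 λ)/(1 + 3.96 λ).
Solving: λ (I_D1 V_DS2 − I_D2 V_DS1) = I_D2 − I_D1, so λ = (8.98 − 6.98) / (6.98 × 8.63 − 8.98 × 3.96) = 2 / 24.7 = 0.081 V⁻¹.

λ = 0.0810 V⁻¹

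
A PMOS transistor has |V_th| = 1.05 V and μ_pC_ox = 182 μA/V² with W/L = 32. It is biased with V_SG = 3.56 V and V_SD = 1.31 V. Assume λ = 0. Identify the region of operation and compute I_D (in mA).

k_p = μ_pC_ox · (W/L) = 5.824 mA/V².
V_ov = V_SG − |V_th| = 3.56 − 1.05 = 2.51 V.
Since V_SD = 1.31 V < V_ov = 2.51 V, the device is in the triode region.
I_D = k_p [V_ov · V_SD − ½ V_SD²] = 5.824 × [2.51 × 1.31 − 0.5 × 1.31²] = 14.2 mA.

Triode; I_D = 14.2 mA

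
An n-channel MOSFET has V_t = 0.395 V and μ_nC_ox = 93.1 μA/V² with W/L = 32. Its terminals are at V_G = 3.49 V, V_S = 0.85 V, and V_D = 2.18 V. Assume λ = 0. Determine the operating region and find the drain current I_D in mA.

V_GS = V_G − V_S = 3.49 − 0.85 = 2.64 V; V_DS = V_D − V_S = 2.18 − 0.85 = 1.33 V.
k_n = μ_nC_ox · (W/L) = 2.979 mA/V².
V_ov = V_GS − V_t = 2.64 − 0.395 = 2.25 V.
Since V_DS = 1.33 V < V_ov = 2.25 V, the device is in the triode region.
I_D = k_n [V_ov · V_DS − ½ V_DS²] = 2.979 × [2.25 × 1.33 − 0.5 × 1.33²] = 6.26 mA.

Triode; I_D = 6.26 mA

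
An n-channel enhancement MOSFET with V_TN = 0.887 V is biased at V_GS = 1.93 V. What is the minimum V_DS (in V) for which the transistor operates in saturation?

V_DS,sat = 1.04 V

The boundary between triode and saturation is V_DS = V_GS − V_TN = V_ov.
V_ov = 1.93 − 0.887 = 1.04 V.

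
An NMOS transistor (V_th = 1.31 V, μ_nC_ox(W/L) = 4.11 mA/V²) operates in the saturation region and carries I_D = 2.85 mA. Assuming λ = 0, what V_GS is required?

V_GS = 2.49 V

In saturation I_D = ½ k_n (V_GS − V_th)², so V_GS − V_th = √(2 I_D / k_n) = √(2 × 2.85 / 4.11) = 1.18 V.
V_GS = 1.31 + 1.18 = 2.49 V.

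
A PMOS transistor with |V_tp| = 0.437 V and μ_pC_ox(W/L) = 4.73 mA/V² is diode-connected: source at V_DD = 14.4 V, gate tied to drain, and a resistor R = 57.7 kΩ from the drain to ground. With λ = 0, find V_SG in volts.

With gate tied to drain, V_SG = V_SD ≥ V_SG − |V_tp|, so the device is in saturation.
KCL at the drain: ½ k_p (V_SG − |V_tp|)² = (V_DD − V_SG)/R.
Let x = V_SG − 0.437. Then 136 x² + x − 13.96 = 0, giving x = 0.316 V (positive root), so V_SG = 0.753 V.
I_D = (V_DD − V_SG)/R = (14.4 − 0.753) / 57.7 = 0.237 mA.

V_SG = 0.753 V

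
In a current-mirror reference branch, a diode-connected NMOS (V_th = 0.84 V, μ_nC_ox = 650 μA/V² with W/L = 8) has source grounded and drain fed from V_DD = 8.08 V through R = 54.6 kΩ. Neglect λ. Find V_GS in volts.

V_GS = 1.06 V

With gate tied to drain, V_GS = V_DS ≥ V_GS − V_th, so the device is in saturation.
k_n = μ_nC_ox · (W/L) = 5.2 mA/V².
KCL at the drain: ½ k_n (V_GS − V_th)² = (V_DD − V_GS)/R.
Let x = V_GS − 0.84. Then 142 x² + x − 7.24 = 0, giving x = 0.222 V (positive root), so V_GS = 1.06 V.
I_D = (V_DD − V_GS)/R = (8.08 − 1.06) / 54.6 = 0.129 mA.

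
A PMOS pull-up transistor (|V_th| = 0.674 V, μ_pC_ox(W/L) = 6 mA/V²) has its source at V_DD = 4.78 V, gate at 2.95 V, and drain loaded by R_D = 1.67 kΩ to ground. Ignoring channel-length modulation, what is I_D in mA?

I_D = 2.58 mA

V_SG = V_DD − V_G = 4.78 − 2.95 = 1.83 V, so V_ov = 1.83 − 0.674 = 1.16 V.
Assume saturation: I_D = ½ k_p V_ov² = 0.5 × 6 × 1.16² = 4.01 mA, giving V_SD = V_DD − I_D R_D = 4.78 − 4.01 × 1.67 = -1.92 V.
But -1.92 V < V_ov = 1.16 V, so the device is actually in triode.
In triode I_D = k_p[V_ov V_SD − ½ V_SD²] and I_D = (V_DD − V_SD)/R_D. Equating: 5.01 V_SD² − 12.58 V_SD + 4.78 = 0, giving V_SD = 0.467 V (the root below V_ov).
I_D = (4.78 − 0.467) / 1.67 = 2.58 mA.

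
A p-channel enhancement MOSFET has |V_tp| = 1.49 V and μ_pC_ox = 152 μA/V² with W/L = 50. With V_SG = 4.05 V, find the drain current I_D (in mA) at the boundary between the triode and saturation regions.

At the boundary V_SD = V_ov = V_SG − |V_tp| = 4.05 − 1.49 = 2.56 V.
k_p = μ_pC_ox · (W/L) = 7.6 mA/V².
I_D = ½ k_p V_ov² = 0.5 × 7.6 × 2.56² = 24.9 mA.

I_D = 24.9 mA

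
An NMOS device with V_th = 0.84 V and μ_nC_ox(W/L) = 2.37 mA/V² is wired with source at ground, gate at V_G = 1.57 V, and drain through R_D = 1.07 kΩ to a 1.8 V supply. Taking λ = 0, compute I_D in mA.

V_GS = V_G = 1.57 V, so V_ov = 1.57 − 0.84 = 0.73 V.
Assume saturation: I_D = ½ k_n V_ov² = 0.5 × 2.37 × 0.73² = 0.631 mA, giving V_DS = V_DD − I_D R_D = 1.8 − 0.631 × 1.07 = 1.12 V.
V_DS = 1.12 V ≥ V_ov = 0.73 V, confirming saturation.

I_D = 0.631 mA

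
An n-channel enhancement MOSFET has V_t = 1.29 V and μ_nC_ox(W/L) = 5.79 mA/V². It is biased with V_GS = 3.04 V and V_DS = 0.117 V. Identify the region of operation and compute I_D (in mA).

Triode; I_D = 1.15 mA

V_ov = V_GS − V_t = 3.04 − 1.29 = 1.75 V.
Since V_DS = 0.117 V < V_ov = 1.75 V, the device is in the triode region.
I_D = k_n [V_ov · V_DS − ½ V_DS²] = 5.79 × [1.75 × 0.117 − 0.5 × 0.117²] = 1.15 mA.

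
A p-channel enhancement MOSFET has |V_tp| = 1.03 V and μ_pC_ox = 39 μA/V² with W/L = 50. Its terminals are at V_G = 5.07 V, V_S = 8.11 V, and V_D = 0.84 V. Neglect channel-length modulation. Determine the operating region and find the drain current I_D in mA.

Saturation; I_D = 3.94 mA

V_SG = V_S − V_G = 8.11 − 5.07 = 3.04 V; V_SD = V_S − V_D = 8.11 − 0.84 = 7.27 V.
k_p = μ_pC_ox · (W/L) = 1.95 mA/V².
V_ov = V_SG − |V_tp| = 3.04 − 1.03 = 2.01 V.
Since V_SD = 7.27 V ≥ V_ov = 2.01 V, the device is in saturation.
I_D = ½ k_p V_ov² = 0.5 × 1.95 × 2.01² = 3.94 mA.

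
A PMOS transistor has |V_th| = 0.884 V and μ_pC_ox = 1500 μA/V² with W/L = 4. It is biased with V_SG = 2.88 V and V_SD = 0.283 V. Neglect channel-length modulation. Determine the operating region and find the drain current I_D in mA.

k_p = μ_pC_ox · (W/L) = 6 mA/V².
V_ov = V_SG − |V_th| = 2.88 − 0.884 = 2 V.
Since V_SD = 0.283 V < V_ov = 2 V, the device is in the triode region.
I_D = k_p [V_ov · V_SD − ½ V_SD²] = 6 × [2 × 0.283 − 0.5 × 0.283²] = 3.15 mA.

Triode; I_D = 3.15 mA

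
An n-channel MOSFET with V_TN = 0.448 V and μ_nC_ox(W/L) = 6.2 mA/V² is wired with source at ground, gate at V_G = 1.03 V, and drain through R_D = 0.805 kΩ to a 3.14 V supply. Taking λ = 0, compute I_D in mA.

I_D = 1.05 mA

V_GS = V_G = 1.03 V, so V_ov = 1.03 − 0.448 = 0.582 V.
Assume saturation: I_D = ½ k_n V_ov² = 0.5 × 6.2 × 0.582² = 1.05 mA, giving V_DS = V_DD − I_D R_D = 3.14 − 1.05 × 0.805 = 2.29 V.
V_DS = 2.29 V ≥ V_ov = 0.582 V, confirming saturation.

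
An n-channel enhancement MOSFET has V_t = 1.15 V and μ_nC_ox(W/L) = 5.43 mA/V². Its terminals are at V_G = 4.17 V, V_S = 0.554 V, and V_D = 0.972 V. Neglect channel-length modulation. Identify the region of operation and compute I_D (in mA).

Triode; I_D = 5.12 mA

V_GS = V_G − V_S = 4.17 − 0.554 = 3.62 V; V_DS = V_D − V_S = 0.972 − 0.554 = 0.418 V.
V_ov = V_GS − V_t = 3.62 − 1.15 = 2.47 V.
Since V_DS = 0.418 V < V_ov = 2.47 V, the device is in the triode region.
I_D = k_n [V_ov · V_DS − ½ V_DS²] = 5.43 × [2.47 × 0.418 − 0.5 × 0.418²] = 5.12 mA.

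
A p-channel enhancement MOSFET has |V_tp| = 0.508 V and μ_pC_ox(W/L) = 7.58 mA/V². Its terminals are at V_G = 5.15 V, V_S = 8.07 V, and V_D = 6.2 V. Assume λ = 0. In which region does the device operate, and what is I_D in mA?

Triode; I_D = 20.9 mA

V_SG = V_S − V_G = 8.07 − 5.15 = 2.92 V; V_SD = V_S − V_D = 8.07 − 6.2 = 1.87 V.
V_ov = V_SG − |V_tp| = 2.92 − 0.508 = 2.41 V.
Since V_SD = 1.87 V < V_ov = 2.41 V, the device is in the triode region.
I_D = k_p [V_ov · V_SD − ½ V_SD²] = 7.58 × [2.41 × 1.87 − 0.5 × 1.87²] = 20.9 mA.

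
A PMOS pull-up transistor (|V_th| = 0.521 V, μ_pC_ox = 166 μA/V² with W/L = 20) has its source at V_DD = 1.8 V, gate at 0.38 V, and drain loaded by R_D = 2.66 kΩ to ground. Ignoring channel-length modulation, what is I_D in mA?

I_D = 0.591 mA

V_SG = V_DD − V_G = 1.8 − 0.38 = 1.42 V, so V_ov = 1.42 − 0.521 = 0.899 V.
k_p = μ_pC_ox · (W/L) = 3.32 mA/V².
Assume saturation: I_D = ½ k_p V_ov² = 0.5 × 3.32 × 0.899² = 1.34 mA, giving V_SD = V_DD − I_D R_D = 1.8 − 1.34 × 2.66 = -1.77 V.
But -1.77 V < V_ov = 0.899 V, so the device is actually in triode.
In triode I_D = k_p[V_ov V_SD − ½ V_SD²] and I_D = (V_DD − V_SD)/R_D. Equating: 4.42 V_SD² − 8.939 V_SD + 1.8 = 0, giving V_SD = 0.227 V (the root below V_ov).
I_D = (1.8 − 0.227) / 2.66 = 0.591 mA.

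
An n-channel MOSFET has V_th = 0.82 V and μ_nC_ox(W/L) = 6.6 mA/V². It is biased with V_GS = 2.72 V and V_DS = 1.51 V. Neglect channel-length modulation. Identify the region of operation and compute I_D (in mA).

V_ov = V_GS − V_th = 2.72 − 0.82 = 1.9 V.
Since V_DS = 1.51 V < V_ov = 1.9 V, the device is in the triode region.
I_D = k_n [V_ov · V_DS − ½ V_DS²] = 6.6 × [1.9 × 1.51 − 0.5 × 1.51²] = 11.4 mA.

Triode; I_D = 11.4 mA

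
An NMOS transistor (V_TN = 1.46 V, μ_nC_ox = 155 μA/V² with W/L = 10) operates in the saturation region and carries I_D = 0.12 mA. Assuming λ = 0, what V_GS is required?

V_GS = 1.85 V

k_n = μ_nC_ox · (W/L) = 1.55 mA/V².
In saturation I_D = ½ k_n (V_GS − V_TN)², so V_GS − V_TN = √(2 I_D / k_n) = √(2 × 0.12 / 1.55) = 0.393 V.
V_GS = 1.46 + 0.393 = 1.85 V.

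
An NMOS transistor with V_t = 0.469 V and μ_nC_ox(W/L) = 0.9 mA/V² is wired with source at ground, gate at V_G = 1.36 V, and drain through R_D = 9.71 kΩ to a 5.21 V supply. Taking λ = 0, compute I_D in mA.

V_GS = V_G = 1.36 V, so V_ov = 1.36 − 0.469 = 0.891 V.
Assume saturation: I_D = ½ k_n V_ov² = 0.5 × 0.9 × 0.891² = 0.357 mA, giving V_DS = V_DD − I_D R_D = 5.21 − 0.357 × 9.71 = 1.74 V.
V_DS = 1.74 V ≥ V_ov = 0.891 V, confirming saturation.

I_D = 0.357 mA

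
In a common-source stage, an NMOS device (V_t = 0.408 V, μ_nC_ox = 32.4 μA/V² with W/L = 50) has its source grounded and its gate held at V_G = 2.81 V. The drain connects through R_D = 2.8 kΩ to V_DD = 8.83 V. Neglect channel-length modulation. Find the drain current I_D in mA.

V_GS = V_G = 2.81 V, so V_ov = 2.81 − 0.408 = 2.4 V.
k_n = μ_nC_ox · (W/L) = 1.62 mA/V².
Assume saturation: I_D = ½ k_n V_ov² = 0.5 × 1.62 × 2.4² = 4.67 mA, giving V_DS = V_DD − I_D R_D = 8.83 − 4.67 × 2.8 = -4.26 V.
But -4.26 V < V_ov = 2.4 V, so the device is actually in triode.
In triode I_D = k_n[V_ov V_DS − ½ V_DS²] and I_D = (V_DD − V_DS)/R_D. Equating: 2.27 V_DS² − 11.9 V_DS + 8.83 = 0, giving V_DS = 0.895 V (the root below V_ov).
I_D = (8.83 − 0.895) / 2.8 = 2.83 mA.

I_D = 2.83 mA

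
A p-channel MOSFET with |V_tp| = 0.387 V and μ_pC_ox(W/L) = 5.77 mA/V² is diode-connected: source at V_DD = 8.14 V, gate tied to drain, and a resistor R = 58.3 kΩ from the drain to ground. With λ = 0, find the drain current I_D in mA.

With gate tied to drain, V_SG = V_SD ≥ V_SG − |V_tp|, so the device is in saturation.
KCL at the drain: ½ k_p (V_SG − |V_tp|)² = (V_DD − V_SG)/R.
Let x = V_SG − 0.387. Then 168 x² + x − 7.753 = 0, giving x = 0.212 V (positive root), so V_SG = 0.599 V.
I_D = (V_DD − V_SG)/R = (8.14 − 0.599) / 58.3 = 0.129 mA.

I_D = 0.129 mA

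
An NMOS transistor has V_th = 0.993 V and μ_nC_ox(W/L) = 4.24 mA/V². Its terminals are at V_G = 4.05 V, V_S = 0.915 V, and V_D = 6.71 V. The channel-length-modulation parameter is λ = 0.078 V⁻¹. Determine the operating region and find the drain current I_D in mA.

Saturation; I_D = 14.1 mA

V_GS = V_G − V_S = 4.05 − 0.915 = 3.13 V; V_DS = V_D − V_S = 6.71 − 0.915 = 5.79 V.
V_ov = V_GS − V_th = 3.13 − 0.993 = 2.14 V.
Since V_DS = 5.79 V ≥ V_ov = 2.14 V, the device is in saturation.
I_D = ½ k_n V_ov² (1 + λ V_DS) = 0.5 × 4.24 × 2.14² × (1 + 0.078 × 5.79) = 14.1 mA.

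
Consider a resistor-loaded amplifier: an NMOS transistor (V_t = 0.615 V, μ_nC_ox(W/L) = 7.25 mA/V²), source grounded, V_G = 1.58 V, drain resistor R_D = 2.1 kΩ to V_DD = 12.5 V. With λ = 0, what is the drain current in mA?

V_GS = V_G = 1.58 V, so V_ov = 1.58 − 0.615 = 0.965 V.
Assume saturation: I_D = ½ k_n V_ov² = 0.5 × 7.25 × 0.965² = 3.38 mA, giving V_DS = V_DD − I_D R_D = 12.5 − 3.38 × 2.1 = 5.41 V.
V_DS = 5.41 V ≥ V_ov = 0.965 V, confirming saturation.

I_D = 3.38 mA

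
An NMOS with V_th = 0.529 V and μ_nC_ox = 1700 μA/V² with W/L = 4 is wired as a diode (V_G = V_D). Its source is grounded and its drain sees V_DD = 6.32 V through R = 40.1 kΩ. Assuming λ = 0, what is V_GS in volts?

With gate tied to drain, V_GS = V_DS ≥ V_GS − V_th, so the device is in saturation.
k_n = μ_nC_ox · (W/L) = 6.8 mA/V².
KCL at the drain: ½ k_n (V_GS − V_th)² = (V_DD − V_GS)/R.
Let x = V_GS − 0.529. Then 136 x² + x − 5.791 = 0, giving x = 0.202 V (positive root), so V_GS = 0.731 V.
I_D = (V_DD − V_GS)/R = (6.32 − 0.731) / 40.1 = 0.139 mA.

V_GS = 0.731 V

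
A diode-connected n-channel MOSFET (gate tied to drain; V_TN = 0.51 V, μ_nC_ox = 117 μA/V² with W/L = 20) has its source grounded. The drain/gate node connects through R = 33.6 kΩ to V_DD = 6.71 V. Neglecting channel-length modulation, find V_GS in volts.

V_GS = 0.895 V

With gate tied to drain, V_GS = V_DS ≥ V_GS − V_TN, so the device is in saturation.
k_n = μ_nC_ox · (W/L) = 2.34 mA/V².
KCL at the drain: ½ k_n (V_GS − V_TN)² = (V_DD − V_GS)/R.
Let x = V_GS − 0.51. Then 39.3 x² + x − 6.2 = 0, giving x = 0.385 V (positive root), so V_GS = 0.895 V.
I_D = (V_DD − V_GS)/R = (6.71 − 0.895) / 33.6 = 0.173 mA.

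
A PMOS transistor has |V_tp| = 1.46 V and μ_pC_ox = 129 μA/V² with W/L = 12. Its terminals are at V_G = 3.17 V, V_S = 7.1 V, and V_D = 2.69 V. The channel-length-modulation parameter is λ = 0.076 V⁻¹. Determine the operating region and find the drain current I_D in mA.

Saturation; I_D = 6.30 mA

V_SG = V_S − V_G = 7.1 − 3.17 = 3.93 V; V_SD = V_S − V_D = 7.1 − 2.69 = 4.41 V.
k_p = μ_pC_ox · (W/L) = 1.548 mA/V².
V_ov = V_SG − |V_tp| = 3.93 − 1.46 = 2.47 V.
Since V_SD = 4.41 V ≥ V_ov = 2.47 V, the device is in saturation.
I_D = ½ k_p V_ov² (1 + λ V_SD) = 0.5 × 1.548 × 2.47² × (1 + 0.076 × 4.41) = 6.3 mA.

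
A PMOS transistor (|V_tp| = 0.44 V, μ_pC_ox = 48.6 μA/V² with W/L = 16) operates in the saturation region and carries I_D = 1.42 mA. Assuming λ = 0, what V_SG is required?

V_SG = 2.35 V

k_p = μ_pC_ox · (W/L) = 0.7776 mA/V².
In saturation I_D = ½ k_p (V_SG − |V_tp|)², so V_SG − |V_tp| = √(2 I_D / k_p) = √(2 × 1.42 / 0.7776) = 1.91 V.
V_SG = 0.44 + 1.91 = 2.35 V.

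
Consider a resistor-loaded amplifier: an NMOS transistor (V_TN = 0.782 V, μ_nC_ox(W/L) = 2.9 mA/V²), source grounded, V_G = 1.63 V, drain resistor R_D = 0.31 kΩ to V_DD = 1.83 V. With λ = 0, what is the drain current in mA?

I_D = 1.04 mA

V_GS = V_G = 1.63 V, so V_ov = 1.63 − 0.782 = 0.848 V.
Assume saturation: I_D = ½ k_n V_ov² = 0.5 × 2.9 × 0.848² = 1.04 mA, giving V_DS = V_DD − I_D R_D = 1.83 − 1.04 × 0.31 = 1.51 V.
V_DS = 1.51 V ≥ V_ov = 0.848 V, confirming saturation.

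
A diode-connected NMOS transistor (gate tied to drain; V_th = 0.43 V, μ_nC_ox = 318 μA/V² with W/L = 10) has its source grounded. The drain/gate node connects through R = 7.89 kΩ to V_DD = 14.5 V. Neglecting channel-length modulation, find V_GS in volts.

V_GS = 1.45 V

With gate tied to drain, V_GS = V_DS ≥ V_GS − V_th, so the device is in saturation.
k_n = μ_nC_ox · (W/L) = 3.18 mA/V².
KCL at the drain: ½ k_n (V_GS − V_th)² = (V_DD − V_GS)/R.
Let x = V_GS − 0.43. Then 12.5 x² + x − 14.07 = 0, giving x = 1.02 V (positive root), so V_GS = 1.45 V.
I_D = (V_DD − V_GS)/R = (14.5 − 1.45) / 7.89 = 1.65 mA.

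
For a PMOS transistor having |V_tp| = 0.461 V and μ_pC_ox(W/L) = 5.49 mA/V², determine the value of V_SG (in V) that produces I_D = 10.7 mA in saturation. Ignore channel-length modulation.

V_SG = 2.44 V

In saturation I_D = ½ k_p (V_SG − |V_tp|)², so V_SG − |V_tp| = √(2 I_D / k_p) = √(2 × 10.7 / 5.49) = 1.97 V.
V_SG = 0.461 + 1.97 = 2.44 V.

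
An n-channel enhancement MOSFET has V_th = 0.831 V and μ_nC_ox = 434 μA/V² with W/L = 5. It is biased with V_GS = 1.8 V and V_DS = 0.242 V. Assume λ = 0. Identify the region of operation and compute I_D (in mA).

Triode; I_D = 0.445 mA

k_n = μ_nC_ox · (W/L) = 2.17 mA/V².
V_ov = V_GS − V_th = 1.8 − 0.831 = 0.969 V.
Since V_DS = 0.242 V < V_ov = 0.969 V, the device is in the triode region.
I_D = k_n [V_ov · V_DS − ½ V_DS²] = 2.17 × [0.969 × 0.242 − 0.5 × 0.242²] = 0.445 mA.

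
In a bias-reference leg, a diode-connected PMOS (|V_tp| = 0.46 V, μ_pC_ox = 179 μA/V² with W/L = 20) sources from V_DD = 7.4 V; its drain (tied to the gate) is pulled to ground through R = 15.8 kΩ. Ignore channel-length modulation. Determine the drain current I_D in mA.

I_D = 0.409 mA

With gate tied to drain, V_SG = V_SD ≥ V_SG − |V_tp|, so the device is in saturation.
k_p = μ_pC_ox · (W/L) = 3.58 mA/V².
KCL at the drain: ½ k_p (V_SG − |V_tp|)² = (V_DD − V_SG)/R.
Let x = V_SG − 0.46. Then 28.3 x² + x − 6.94 = 0, giving x = 0.478 V (positive root), so V_SG = 0.938 V.
I_D = (V_DD − V_SG)/R = (7.4 − 0.938) / 15.8 = 0.409 mA.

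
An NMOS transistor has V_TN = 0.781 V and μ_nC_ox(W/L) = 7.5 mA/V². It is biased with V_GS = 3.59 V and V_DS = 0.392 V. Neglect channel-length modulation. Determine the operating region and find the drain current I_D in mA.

V_ov = V_GS − V_TN = 3.59 − 0.781 = 2.81 V.
Since V_DS = 0.392 V < V_ov = 2.81 V, the device is in the triode region.
I_D = k_n [V_ov · V_DS − ½ V_DS²] = 7.5 × [2.81 × 0.392 − 0.5 × 0.392²] = 7.68 mA.

Triode; I_D = 7.68 mA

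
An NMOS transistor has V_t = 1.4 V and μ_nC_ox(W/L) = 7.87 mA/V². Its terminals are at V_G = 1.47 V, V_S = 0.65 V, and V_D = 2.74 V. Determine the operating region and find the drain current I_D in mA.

Cutoff; I_D = 0 mA

V_GS = V_G − V_S = 1.47 − 0.65 = 0.82 V; V_DS = V_D − V_S = 2.74 − 0.65 = 2.09 V.
V_GS = 0.82 V < V_t = 1.4 V, so the transistor is in cutoff.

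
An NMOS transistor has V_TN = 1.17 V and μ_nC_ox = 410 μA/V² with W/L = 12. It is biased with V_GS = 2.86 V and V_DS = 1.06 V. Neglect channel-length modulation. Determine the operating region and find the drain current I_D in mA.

Triode; I_D = 6.05 mA

k_n = μ_nC_ox · (W/L) = 4.92 mA/V².
V_ov = V_GS − V_TN = 2.86 − 1.17 = 1.69 V.
Since V_DS = 1.06 V < V_ov = 1.69 V, the device is in the triode region.
I_D = k_n [V_ov · V_DS − ½ V_DS²] = 4.92 × [1.69 × 1.06 − 0.5 × 1.06²] = 6.05 mA.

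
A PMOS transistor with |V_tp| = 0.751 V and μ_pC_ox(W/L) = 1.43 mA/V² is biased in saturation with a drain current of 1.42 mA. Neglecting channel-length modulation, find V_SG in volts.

In saturation I_D = ½ k_p (V_SG − |V_tp|)², so V_SG − |V_tp| = √(2 I_D / k_p) = √(2 × 1.42 / 1.43) = 1.41 V.
V_SG = 0.751 + 1.41 = 2.16 V.

V_SG = 2.16 V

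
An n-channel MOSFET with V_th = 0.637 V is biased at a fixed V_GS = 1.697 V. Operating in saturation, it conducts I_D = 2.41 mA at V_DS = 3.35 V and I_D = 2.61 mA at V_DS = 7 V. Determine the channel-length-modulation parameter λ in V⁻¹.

λ = 0.0246 V⁻¹

With V_GS fixed, I_D ∝ (1 + λ V_DS) in saturation, so I_D2/I_D1 = (1 + λ V_DS2)/(1 + λ V_DS1).
2.61/2.41 = 1.083 = (1 + 7 λ)/(1 + 3.35 λ).
Solving: λ (I_D1 V_DS2 − I_D2 V_DS1) = I_D2 − I_D1, so λ = (2.61 − 2.41) / (2.41 × 7 − 2.61 × 3.35) = 0.2 / 8.13 = 0.0246 V⁻¹.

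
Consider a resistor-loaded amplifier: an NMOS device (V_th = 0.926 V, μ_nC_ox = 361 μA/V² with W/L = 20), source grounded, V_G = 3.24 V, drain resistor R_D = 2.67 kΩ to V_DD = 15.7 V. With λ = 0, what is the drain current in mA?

I_D = 5.74 mA

V_GS = V_G = 3.24 V, so V_ov = 3.24 − 0.926 = 2.31 V.
k_n = μ_nC_ox · (W/L) = 7.22 mA/V².
Assume saturation: I_D = ½ k_n V_ov² = 0.5 × 7.22 × 2.31² = 19.3 mA, giving V_DS = V_DD − I_D R_D = 15.7 − 19.3 × 2.67 = -35.9 V.
But -35.9 V < V_ov = 2.31 V, so the device is actually in triode.
In triode I_D = k_n[V_ov V_DS − ½ V_DS²] and I_D = (V_DD − V_DS)/R_D. Equating: 9.64 V_DS² − 45.61 V_DS + 15.7 = 0, giving V_DS = 0.374 V (the root below V_ov).
I_D = (15.7 − 0.374) / 2.67 = 5.74 mA.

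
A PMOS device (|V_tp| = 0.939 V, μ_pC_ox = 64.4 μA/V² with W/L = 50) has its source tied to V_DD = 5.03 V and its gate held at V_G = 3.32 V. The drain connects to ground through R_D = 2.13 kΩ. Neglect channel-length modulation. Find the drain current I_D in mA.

I_D = 0.957 mA

V_SG = V_DD − V_G = 5.03 − 3.32 = 1.71 V, so V_ov = 1.71 − 0.939 = 0.771 V.
k_p = μ_pC_ox · (W/L) = 3.22 mA/V².
Assume saturation: I_D = ½ k_p V_ov² = 0.5 × 3.22 × 0.771² = 0.957 mA, giving V_SD = V_DD − I_D R_D = 5.03 − 0.957 × 2.13 = 2.99 V.
V_SD = 2.99 V ≥ V_ov = 0.771 V, confirming saturation.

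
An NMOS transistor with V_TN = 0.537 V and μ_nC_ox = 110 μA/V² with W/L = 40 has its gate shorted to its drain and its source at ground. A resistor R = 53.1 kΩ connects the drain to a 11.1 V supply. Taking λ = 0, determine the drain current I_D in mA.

I_D = 0.193 mA

With gate tied to drain, V_GS = V_DS ≥ V_GS − V_TN, so the device is in saturation.
k_n = μ_nC_ox · (W/L) = 4.4 mA/V².
KCL at the drain: ½ k_n (V_GS − V_TN)² = (V_DD − V_GS)/R.
Let x = V_GS − 0.537. Then 117 x² + x − 10.56 = 0, giving x = 0.296 V (positive root), so V_GS = 0.833 V.
I_D = (V_DD − V_GS)/R = (11.1 − 0.833) / 53.1 = 0.193 mA.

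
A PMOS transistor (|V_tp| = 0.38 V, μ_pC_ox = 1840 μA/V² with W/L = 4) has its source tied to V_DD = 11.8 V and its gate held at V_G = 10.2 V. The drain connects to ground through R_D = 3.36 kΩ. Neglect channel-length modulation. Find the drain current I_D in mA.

V_SG = V_DD − V_G = 11.8 − 10.2 = 1.6 V, so V_ov = 1.6 − 0.38 = 1.22 V.
k_p = μ_pC_ox · (W/L) = 7.36 mA/V².
Assume saturation: I_D = ½ k_p V_ov² = 0.5 × 7.36 × 1.22² = 5.48 mA, giving V_SD = V_DD − I_D R_D = 11.8 − 5.48 × 3.36 = -6.6 V.
But -6.6 V < V_ov = 1.22 V, so the device is actually in triode.
In triode I_D = k_p[V_ov V_SD − ½ V_SD²] and I_D = (V_DD − V_SD)/R_D. Equating: 12.4 V_SD² − 31.17 V_SD + 11.8 = 0, giving V_SD = 0.464 V (the root below V_ov).
I_D = (11.8 − 0.464) / 3.36 = 3.37 mA.

I_D = 3.37 mA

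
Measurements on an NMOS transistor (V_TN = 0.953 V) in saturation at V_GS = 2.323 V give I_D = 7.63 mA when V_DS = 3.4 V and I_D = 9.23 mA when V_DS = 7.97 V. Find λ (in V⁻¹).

With V_GS fixed, I_D ∝ (1 + λ V_DS) in saturation, so I_D2/I_D1 = (1 + λ V_DS2)/(1 + λ V_DS1).
9.23/7.63 = 1.21 = (1 + 7.97 λ)/(1 + 3.4 λ).
Solving: λ (I_D1 V_DS2 − I_D2 V_DS1) = I_D2 − I_D1, so λ = (9.23 − 7.63) / (7.63 × 7.97 − 9.23 × 3.4) = 1.6 / 29.4 = 0.0544 V⁻¹.

λ = 0.0544 V⁻¹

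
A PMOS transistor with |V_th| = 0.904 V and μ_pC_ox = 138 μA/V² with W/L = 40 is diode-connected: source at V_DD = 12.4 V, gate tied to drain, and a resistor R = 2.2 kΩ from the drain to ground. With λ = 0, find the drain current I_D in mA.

I_D = 4.64 mA

With gate tied to drain, V_SG = V_SD ≥ V_SG − |V_th|, so the device is in saturation.
k_p = μ_pC_ox · (W/L) = 5.52 mA/V².
KCL at the drain: ½ k_p (V_SG − |V_th|)² = (V_DD − V_SG)/R.
Let x = V_SG − 0.904. Then 6.07 x² + x − 11.5 = 0, giving x = 1.3 V (positive root), so V_SG = 2.2 V.
I_D = (V_DD − V_SG)/R = (12.4 − 2.2) / 2.2 = 4.64 mA.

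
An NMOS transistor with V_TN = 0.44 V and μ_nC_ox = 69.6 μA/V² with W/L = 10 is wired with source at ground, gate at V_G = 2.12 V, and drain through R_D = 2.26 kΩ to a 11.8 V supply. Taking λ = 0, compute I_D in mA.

V_GS = V_G = 2.12 V, so V_ov = 2.12 − 0.44 = 1.68 V.
k_n = μ_nC_ox · (W/L) = 0.696 mA/V².
Assume saturation: I_D = ½ k_n V_ov² = 0.5 × 0.696 × 1.68² = 0.982 mA, giving V_DS = V_DD − I_D R_D = 11.8 − 0.982 × 2.26 = 9.58 V.
V_DS = 9.58 V ≥ V_ov = 1.68 V, confirming saturation.

I_D = 0.982 mA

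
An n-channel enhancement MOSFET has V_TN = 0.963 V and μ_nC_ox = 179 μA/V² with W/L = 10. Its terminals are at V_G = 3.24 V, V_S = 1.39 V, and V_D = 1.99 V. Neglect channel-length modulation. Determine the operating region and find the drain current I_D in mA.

Triode; I_D = 0.630 mA

V_GS = V_G − V_S = 3.24 − 1.39 = 1.85 V; V_DS = V_D − V_S = 1.99 − 1.39 = 0.6 V.
k_n = μ_nC_ox · (W/L) = 1.79 mA/V².
V_ov = V_GS − V_TN = 1.85 − 0.963 = 0.887 V.
Since V_DS = 0.6 V < V_ov = 0.887 V, the device is in the triode region.
I_D = k_n [V_ov · V_DS − ½ V_DS²] = 1.79 × [0.887 × 0.6 − 0.5 × 0.6²] = 0.63 mA.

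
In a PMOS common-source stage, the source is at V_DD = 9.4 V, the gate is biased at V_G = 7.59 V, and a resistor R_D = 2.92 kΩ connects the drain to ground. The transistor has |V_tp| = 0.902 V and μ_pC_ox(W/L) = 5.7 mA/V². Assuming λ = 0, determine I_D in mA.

V_SG = V_DD − V_G = 9.4 − 7.59 = 1.81 V, so V_ov = 1.81 − 0.902 = 0.908 V.
Assume saturation: I_D = ½ k_p V_ov² = 0.5 × 5.7 × 0.908² = 2.35 mA, giving V_SD = V_DD − I_D R_D = 9.4 − 2.35 × 2.92 = 2.54 V.
V_SD = 2.54 V ≥ V_ov = 0.908 V, confirming saturation.

I_D = 2.35 mA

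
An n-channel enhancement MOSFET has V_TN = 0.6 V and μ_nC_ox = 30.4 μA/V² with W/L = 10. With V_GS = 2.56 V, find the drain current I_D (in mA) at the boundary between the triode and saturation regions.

At the boundary V_DS = V_ov = V_GS − V_TN = 2.56 − 0.6 = 1.96 V.
k_n = μ_nC_ox · (W/L) = 0.304 mA/V².
I_D = ½ k_n V_ov² = 0.5 × 0.304 × 1.96² = 0.584 mA.

I_D = 0.584 mA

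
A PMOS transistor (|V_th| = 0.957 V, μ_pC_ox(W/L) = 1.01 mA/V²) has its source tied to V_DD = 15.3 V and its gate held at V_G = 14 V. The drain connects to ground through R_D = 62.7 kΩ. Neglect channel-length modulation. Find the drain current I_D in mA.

V_SG = V_DD − V_G = 15.3 − 14 = 1.3 V, so V_ov = 1.3 − 0.957 = 0.343 V.
Assume saturation: I_D = ½ k_p V_ov² = 0.5 × 1.01 × 0.343² = 0.0594 mA, giving V_SD = V_DD − I_D R_D = 15.3 − 0.0594 × 62.7 = 11.6 V.
V_SD = 11.6 V ≥ V_ov = 0.343 V, confirming saturation.

I_D = 0.0594 mA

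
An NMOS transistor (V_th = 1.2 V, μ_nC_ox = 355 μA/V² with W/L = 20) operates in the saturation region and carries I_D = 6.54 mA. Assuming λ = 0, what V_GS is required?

k_n = μ_nC_ox · (W/L) = 7.1 mA/V².
In saturation I_D = ½ k_n (V_GS − V_th)², so V_GS − V_th = √(2 I_D / k_n) = √(2 × 6.54 / 7.1) = 1.36 V.
V_GS = 1.2 + 1.36 = 2.56 V.

V_GS = 2.56 V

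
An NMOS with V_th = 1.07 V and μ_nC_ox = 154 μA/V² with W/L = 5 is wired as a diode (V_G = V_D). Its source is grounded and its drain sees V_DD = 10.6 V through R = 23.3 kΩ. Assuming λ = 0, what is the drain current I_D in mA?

I_D = 0.367 mA

With gate tied to drain, V_GS = V_DS ≥ V_GS − V_th, so the device is in saturation.
k_n = μ_nC_ox · (W/L) = 0.77 mA/V².
KCL at the drain: ½ k_n (V_GS − V_th)² = (V_DD − V_GS)/R.
Let x = V_GS − 1.07. Then 8.97 x² + x − 9.53 = 0, giving x = 0.976 V (positive root), so V_GS = 2.05 V.
I_D = (V_DD − V_GS)/R = (10.6 − 2.05) / 23.3 = 0.367 mA.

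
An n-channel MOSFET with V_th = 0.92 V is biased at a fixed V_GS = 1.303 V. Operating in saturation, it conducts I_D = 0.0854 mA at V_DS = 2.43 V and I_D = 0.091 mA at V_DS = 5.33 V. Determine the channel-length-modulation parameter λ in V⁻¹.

With V_GS fixed, I_D ∝ (1 + λ V_DS) in saturation, so I_D2/I_D1 = (1 + λ V_DS2)/(1 + λ V_DS1).
0.091/0.0854 = 1.066 = (1 + 5.33 λ)/(1 + 2.43 λ).
Solving: λ (I_D1 V_DS2 − I_D2 V_DS1) = I_D2 − I_D1, so λ = (0.091 − 0.0854) / (0.0854 × 5.33 − 0.091 × 2.43) = 0.0056 / 0.234 = 0.0239 V⁻¹.

λ = 0.0239 V⁻¹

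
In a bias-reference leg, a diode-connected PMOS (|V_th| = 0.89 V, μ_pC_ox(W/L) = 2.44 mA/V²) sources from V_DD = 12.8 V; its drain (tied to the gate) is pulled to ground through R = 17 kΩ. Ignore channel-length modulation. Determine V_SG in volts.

With gate tied to drain, V_SG = V_SD ≥ V_SG − |V_th|, so the device is in saturation.
KCL at the drain: ½ k_p (V_SG − |V_th|)² = (V_DD − V_SG)/R.
Let x = V_SG − 0.89. Then 20.7 x² + x − 11.91 = 0, giving x = 0.734 V (positive root), so V_SG = 1.62 V.
I_D = (V_DD − V_SG)/R = (12.8 − 1.62) / 17 = 0.657 mA.

V_SG = 1.62 V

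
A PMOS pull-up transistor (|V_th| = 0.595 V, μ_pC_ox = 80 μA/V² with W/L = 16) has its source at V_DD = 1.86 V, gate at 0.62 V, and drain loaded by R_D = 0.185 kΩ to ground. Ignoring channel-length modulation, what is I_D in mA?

V_SG = V_DD − V_G = 1.86 − 0.62 = 1.24 V, so V_ov = 1.24 − 0.595 = 0.645 V.
k_p = μ_pC_ox · (W/L) = 1.28 mA/V².
Assume saturation: I_D = ½ k_p V_ov² = 0.5 × 1.28 × 0.645² = 0.266 mA, giving V_SD = V_DD − I_D R_D = 1.86 − 0.266 × 0.185 = 1.81 V.
V_SD = 1.81 V ≥ V_ov = 0.645 V, confirming saturation.

I_D = 0.266 mA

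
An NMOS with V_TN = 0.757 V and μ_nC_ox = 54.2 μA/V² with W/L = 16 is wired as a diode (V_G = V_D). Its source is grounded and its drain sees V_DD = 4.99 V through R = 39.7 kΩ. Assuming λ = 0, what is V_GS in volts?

V_GS = 1.22 V

With gate tied to drain, V_GS = V_DS ≥ V_GS − V_TN, so the device is in saturation.
k_n = μ_nC_ox · (W/L) = 0.8672 mA/V².
KCL at the drain: ½ k_n (V_GS − V_TN)² = (V_DD − V_GS)/R.
Let x = V_GS − 0.757. Then 17.2 x² + x − 4.233 = 0, giving x = 0.468 V (positive root), so V_GS = 1.22 V.
I_D = (V_DD − V_GS)/R = (4.99 − 1.22) / 39.7 = 0.0948 mA.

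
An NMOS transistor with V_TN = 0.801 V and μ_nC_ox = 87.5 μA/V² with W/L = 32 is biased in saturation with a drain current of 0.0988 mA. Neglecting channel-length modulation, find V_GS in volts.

k_n = μ_nC_ox · (W/L) = 2.8 mA/V².
In saturation I_D = ½ k_n (V_GS − V_TN)², so V_GS − V_TN = √(2 I_D / k_n) = √(2 × 0.0988 / 2.8) = 0.266 V.
V_GS = 0.801 + 0.266 = 1.07 V.

V_GS = 1.07 V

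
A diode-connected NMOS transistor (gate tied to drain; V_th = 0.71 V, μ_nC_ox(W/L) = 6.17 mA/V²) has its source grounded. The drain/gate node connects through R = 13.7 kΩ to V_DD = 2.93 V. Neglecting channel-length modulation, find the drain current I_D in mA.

With gate tied to drain, V_GS = V_DS ≥ V_GS − V_th, so the device is in saturation.
KCL at the drain: ½ k_n (V_GS − V_th)² = (V_DD − V_GS)/R.
Let x = V_GS − 0.71. Then 42.3 x² + x − 2.22 = 0, giving x = 0.218 V (positive root), so V_GS = 0.928 V.
I_D = (V_DD − V_GS)/R = (2.93 − 0.928) / 13.7 = 0.146 mA.

I_D = 0.146 mA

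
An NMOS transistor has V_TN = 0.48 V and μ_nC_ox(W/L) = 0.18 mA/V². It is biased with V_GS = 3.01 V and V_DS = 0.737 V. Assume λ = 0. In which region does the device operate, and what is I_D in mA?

Triode; I_D = 0.287 mA

V_ov = V_GS − V_TN = 3.01 − 0.48 = 2.53 V.
Since V_DS = 0.737 V < V_ov = 2.53 V, the device is in the triode region.
I_D = k_n [V_ov · V_DS − ½ V_DS²] = 0.18 × [2.53 × 0.737 − 0.5 × 0.737²] = 0.287 mA.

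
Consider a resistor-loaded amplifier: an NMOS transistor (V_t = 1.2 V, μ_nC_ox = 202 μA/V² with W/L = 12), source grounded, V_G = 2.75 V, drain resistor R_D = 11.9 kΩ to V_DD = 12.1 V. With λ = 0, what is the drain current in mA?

I_D = 0.992 mA

V_GS = V_G = 2.75 V, so V_ov = 2.75 − 1.2 = 1.55 V.
k_n = μ_nC_ox · (W/L) = 2.424 mA/V².
Assume saturation: I_D = ½ k_n V_ov² = 0.5 × 2.424 × 1.55² = 2.91 mA, giving V_DS = V_DD − I_D R_D = 12.1 − 2.91 × 11.9 = -22.6 V.
But -22.6 V < V_ov = 1.55 V, so the device is actually in triode.
In triode I_D = k_n[V_ov V_DS − ½ V_DS²] and I_D = (V_DD − V_DS)/R_D. Equating: 14.4 V_DS² − 45.71 V_DS + 12.1 = 0, giving V_DS = 0.292 V (the root below V_ov).
I_D = (12.1 − 0.292) / 11.9 = 0.992 mA.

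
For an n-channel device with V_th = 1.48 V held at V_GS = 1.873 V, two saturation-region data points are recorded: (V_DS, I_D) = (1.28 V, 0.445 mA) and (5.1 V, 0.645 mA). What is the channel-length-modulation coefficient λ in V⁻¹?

With V_GS fixed, I_D ∝ (1 + λ V_DS) in saturation, so I_D2/I_D1 = (1 + λ V_DS2)/(1 + λ V_DS1).
0.645/0.445 = 1.449 = (1 + 5.1 λ)/(1 + 1.28 λ).
Solving: λ (I_D1 V_DS2 − I_D2 V_DS1) = I_D2 − I_D1, so λ = (0.645 − 0.445) / (0.445 × 5.1 − 0.645 × 1.28) = 0.2 / 1.44 = 0.139 V⁻¹.

λ = 0.139 V⁻¹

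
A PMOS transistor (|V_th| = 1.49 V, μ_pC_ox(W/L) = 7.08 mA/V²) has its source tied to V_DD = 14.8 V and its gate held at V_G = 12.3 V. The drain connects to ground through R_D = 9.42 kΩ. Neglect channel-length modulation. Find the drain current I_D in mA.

I_D = 1.55 mA

V_SG = V_DD − V_G = 14.8 − 12.3 = 2.5 V, so V_ov = 2.5 − 1.49 = 1.01 V.
Assume saturation: I_D = ½ k_p V_ov² = 0.5 × 7.08 × 1.01² = 3.61 mA, giving V_SD = V_DD − I_D R_D = 14.8 − 3.61 × 9.42 = -19.2 V.
But -19.2 V < V_ov = 1.01 V, so the device is actually in triode.
In triode I_D = k_p[V_ov V_SD − ½ V_SD²] and I_D = (V_DD − V_SD)/R_D. Equating: 33.3 V_SD² − 68.36 V_SD + 14.8 = 0, giving V_SD = 0.246 V (the root below V_ov).
I_D = (14.8 − 0.246) / 9.42 = 1.55 mA.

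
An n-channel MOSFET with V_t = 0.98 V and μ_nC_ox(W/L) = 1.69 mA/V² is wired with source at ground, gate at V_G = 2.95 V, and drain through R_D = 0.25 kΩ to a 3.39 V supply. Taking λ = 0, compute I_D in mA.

I_D = 3.28 mA

V_GS = V_G = 2.95 V, so V_ov = 2.95 − 0.98 = 1.97 V.
Assume saturation: I_D = ½ k_n V_ov² = 0.5 × 1.69 × 1.97² = 3.28 mA, giving V_DS = V_DD − I_D R_D = 3.39 − 3.28 × 0.25 = 2.57 V.
V_DS = 2.57 V ≥ V_ov = 1.97 V, confirming saturation.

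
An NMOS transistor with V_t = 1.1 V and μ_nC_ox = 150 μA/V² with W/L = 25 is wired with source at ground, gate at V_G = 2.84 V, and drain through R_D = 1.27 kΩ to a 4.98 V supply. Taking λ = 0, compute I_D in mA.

I_D = 3.42 mA

V_GS = V_G = 2.84 V, so V_ov = 2.84 − 1.1 = 1.74 V.
k_n = μ_nC_ox · (W/L) = 3.75 mA/V².
Assume saturation: I_D = ½ k_n V_ov² = 0.5 × 3.75 × 1.74² = 5.68 mA, giving V_DS = V_DD − I_D R_D = 4.98 − 5.68 × 1.27 = -2.23 V.
But -2.23 V < V_ov = 1.74 V, so the device is actually in triode.
In triode I_D = k_n[V_ov V_DS − ½ V_DS²] and I_D = (V_DD − V_DS)/R_D. Equating: 2.38 V_DS² − 9.287 V_DS + 4.98 = 0, giving V_DS = 0.642 V (the root below V_ov).
I_D = (4.98 − 0.642) / 1.27 = 3.42 mA.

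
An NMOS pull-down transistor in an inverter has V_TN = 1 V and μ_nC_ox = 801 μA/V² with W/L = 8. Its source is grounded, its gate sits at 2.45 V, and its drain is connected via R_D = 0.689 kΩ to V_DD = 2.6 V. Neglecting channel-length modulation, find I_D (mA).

V_GS = V_G = 2.45 V, so V_ov = 2.45 − 1 = 1.45 V.
k_n = μ_nC_ox · (W/L) = 6.408 mA/V².
Assume saturation: I_D = ½ k_n V_ov² = 0.5 × 6.408 × 1.45² = 6.74 mA, giving V_DS = V_DD − I_D R_D = 2.6 − 6.74 × 0.689 = -2.04 V.
But -2.04 V < V_ov = 1.45 V, so the device is actually in triode.
In triode I_D = k_n[V_ov V_DS − ½ V_DS²] and I_D = (V_DD − V_DS)/R_D. Equating: 2.21 V_DS² − 7.402 V_DS + 2.6 = 0, giving V_DS = 0.399 V (the root below V_ov).
I_D = (2.6 − 0.399) / 0.689 = 3.19 mA.

I_D = 3.19 mA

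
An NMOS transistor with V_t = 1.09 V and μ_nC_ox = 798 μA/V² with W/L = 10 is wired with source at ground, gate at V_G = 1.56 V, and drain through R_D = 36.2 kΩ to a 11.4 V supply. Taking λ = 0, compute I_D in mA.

V_GS = V_G = 1.56 V, so V_ov = 1.56 − 1.09 = 0.47 V.
k_n = μ_nC_ox · (W/L) = 7.98 mA/V².
Assume saturation: I_D = ½ k_n V_ov² = 0.5 × 7.98 × 0.47² = 0.881 mA, giving V_DS = V_DD − I_D R_D = 11.4 − 0.881 × 36.2 = -20.5 V.
But -20.5 V < V_ov = 0.47 V, so the device is actually in triode.
In triode I_D = k_n[V_ov V_DS − ½ V_DS²] and I_D = (V_DD − V_DS)/R_D. Equating: 144 V_DS² − 136.8 V_DS + 11.4 = 0, giving V_DS = 0.0924 V (the root below V_ov).
I_D = (11.4 − 0.0924) / 36.2 = 0.312 mA.

I_D = 0.312 mA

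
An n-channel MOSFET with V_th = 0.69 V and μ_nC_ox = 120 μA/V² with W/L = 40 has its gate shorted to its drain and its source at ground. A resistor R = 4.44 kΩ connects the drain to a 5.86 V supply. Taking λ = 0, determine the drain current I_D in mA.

I_D = 1.02 mA

With gate tied to drain, V_GS = V_DS ≥ V_GS − V_th, so the device is in saturation.
k_n = μ_nC_ox · (W/L) = 4.8 mA/V².
KCL at the drain: ½ k_n (V_GS − V_th)² = (V_DD − V_GS)/R.
Let x = V_GS − 0.69. Then 10.7 x² + x − 5.17 = 0, giving x = 0.651 V (positive root), so V_GS = 1.34 V.
I_D = (V_DD − V_GS)/R = (5.86 − 1.34) / 4.44 = 1.02 mA.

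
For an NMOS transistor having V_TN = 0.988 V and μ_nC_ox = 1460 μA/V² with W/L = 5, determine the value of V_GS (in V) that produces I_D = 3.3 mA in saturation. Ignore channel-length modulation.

V_GS = 1.94 V

k_n = μ_nC_ox · (W/L) = 7.3 mA/V².
In saturation I_D = ½ k_n (V_GS − V_TN)², so V_GS − V_TN = √(2 I_D / k_n) = √(2 × 3.3 / 7.3) = 0.951 V.
V_GS = 0.988 + 0.951 = 1.94 V.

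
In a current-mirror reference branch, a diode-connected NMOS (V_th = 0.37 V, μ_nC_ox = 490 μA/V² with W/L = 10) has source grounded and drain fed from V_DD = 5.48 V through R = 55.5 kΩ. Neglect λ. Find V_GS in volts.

V_GS = 0.560 V

With gate tied to drain, V_GS = V_DS ≥ V_GS − V_th, so the device is in saturation.
k_n = μ_nC_ox · (W/L) = 4.9 mA/V².
KCL at the drain: ½ k_n (V_GS − V_th)² = (V_DD − V_GS)/R.
Let x = V_GS − 0.37. Then 136 x² + x − 5.11 = 0, giving x = 0.19 V (positive root), so V_GS = 0.56 V.
I_D = (V_DD − V_GS)/R = (5.48 − 0.56) / 55.5 = 0.0886 mA.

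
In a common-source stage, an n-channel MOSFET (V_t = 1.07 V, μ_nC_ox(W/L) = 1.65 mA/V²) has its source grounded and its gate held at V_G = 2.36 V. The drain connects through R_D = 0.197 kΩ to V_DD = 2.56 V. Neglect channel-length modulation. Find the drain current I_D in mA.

V_GS = V_G = 2.36 V, so V_ov = 2.36 − 1.07 = 1.29 V.
Assume saturation: I_D = ½ k_n V_ov² = 0.5 × 1.65 × 1.29² = 1.37 mA, giving V_DS = V_DD − I_D R_D = 2.56 − 1.37 × 0.197 = 2.29 V.
V_DS = 2.29 V ≥ V_ov = 1.29 V, confirming saturation.

I_D = 1.37 mA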